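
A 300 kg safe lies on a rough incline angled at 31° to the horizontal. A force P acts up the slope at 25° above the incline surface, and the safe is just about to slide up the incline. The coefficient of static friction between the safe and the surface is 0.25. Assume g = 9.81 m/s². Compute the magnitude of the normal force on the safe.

N ≈ 1630 N

On the verge of sliding up the incline, friction equals μN and acts down the slope.
Perpendicular: N + P sin 25° = W cos 31° = 2523 N.
Along incline: P cos 25° = W sin 31° + μN  with W sin 31° = 1516 N.
Solving the pair for P and N: P = 2121 N, N = 1626 N (and f = μN = 406.6 N).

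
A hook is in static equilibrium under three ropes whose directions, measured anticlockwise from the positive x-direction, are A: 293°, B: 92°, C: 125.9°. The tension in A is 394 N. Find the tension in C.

T_C ≈ 253 N

Resolve: ΣF_x = 394 cos 293° + T_B cos 92° + T_C cos 125.9° = 0.
        ΣF_y = 394 sin 293° + T_B sin 92° + T_C sin 125.9° = 0.
The known terms sum to (153.9, -362.7) N, so -0.0349 T_B − 0.5864 T_C = -153.9 and 0.9994 T_B + 0.8100 T_C = 362.7.
Solving simultaneously: T_B = 157.7 N, T_C = 253.2 N.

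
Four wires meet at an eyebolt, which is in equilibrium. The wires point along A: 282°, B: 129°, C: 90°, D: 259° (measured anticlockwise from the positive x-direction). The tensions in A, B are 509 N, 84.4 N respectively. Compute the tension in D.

T_D ≈ 276 N

Resolve: ΣF_x = 509 cos 282° + 84.4 cos 129° + T_C cos 90° + T_D cos 259° = 0.
        ΣF_y = 509 sin 282° + 84.4 sin 129° + T_C sin 90° + T_D sin 259° = 0.
The known terms sum to (52.71, -432.3) N, so 0.0000 T_C − 0.1908 T_D = -52.71 and 1.0000 T_C − 0.9816 T_D = 432.3.
Solving simultaneously: T_C = 703.5 N, T_D = 276.3 N.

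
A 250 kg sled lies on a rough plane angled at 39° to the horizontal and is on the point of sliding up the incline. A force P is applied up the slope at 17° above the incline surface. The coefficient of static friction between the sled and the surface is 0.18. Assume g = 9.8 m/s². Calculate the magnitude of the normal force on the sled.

N ≈ 1360 N

On the verge of sliding up the incline, friction equals μN and acts down the slope.
Perpendicular: N + P sin 17° = W cos 39° = 1904 N.
Along incline: P cos 17° = W sin 39° + μN  with W sin 39° = 1542 N.
Solving the pair for P and N: P = 1868 N, N = 1358 N (and f = μN = 244.4 N).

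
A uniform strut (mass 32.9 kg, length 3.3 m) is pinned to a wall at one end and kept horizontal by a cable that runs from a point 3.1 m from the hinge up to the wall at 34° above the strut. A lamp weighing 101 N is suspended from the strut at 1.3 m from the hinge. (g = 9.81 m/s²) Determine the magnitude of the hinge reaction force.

|H| ≈ 380 N

Take torques about the hinge: T sin 34° · 3.1 = 32.9×9.81×1.65 + 101×1.3 = 663.84 N·m.
So T = 663.84 / (0.5592 × 3.1) = 382.95 N.
ΣF_x = 0: H_x = T cos 34° = 317.48 N.
ΣF_y = 0: H_y = (32.9×9.81 + 101) − T sin 34° = 423.75 − 214.14 = 209.61 N.
|H| = √(H_x² + H_y²) = √((317.48)² + (209.61)²) = 380.43 N.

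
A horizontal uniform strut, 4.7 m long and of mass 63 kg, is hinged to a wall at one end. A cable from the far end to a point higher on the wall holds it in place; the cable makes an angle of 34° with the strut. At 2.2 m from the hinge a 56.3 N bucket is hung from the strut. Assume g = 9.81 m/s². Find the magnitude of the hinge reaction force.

|H| ≈ 602 N

Take torques about the hinge: T sin 34° · 4.7 = 63×9.81×2.35 + 56.3×2.2 = 1576.2 N·m.
So T = 1576.2 / (0.5592 × 4.7) = 599.74 N.
ΣF_x = 0: H_x = T cos 34° = 497.2 N.
ΣF_y = 0: H_y = (63×9.81 + 56.3) − T sin 34° = 674.33 − 335.37 = 338.96 N.
|H| = √(H_x² + H_y²) = √((497.2)² + (338.96)²) = 601.75 N.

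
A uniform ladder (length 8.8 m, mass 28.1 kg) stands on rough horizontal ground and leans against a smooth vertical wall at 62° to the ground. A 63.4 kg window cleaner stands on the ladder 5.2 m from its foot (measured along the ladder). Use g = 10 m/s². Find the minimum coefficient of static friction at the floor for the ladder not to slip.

ΣF_y = 0: N_floor = 28.1×10 + 63.4×10 = 915 N.
Torques about the foot: N_wall · 8.8 sin 62° = 28.1×10×4.4 cos 62° + 63.4×10×5.2 cos 62° → N_wall = 273.9 N.
ΣF_x = 0: f_floor = N_wall = 273.9 N.
μ_min = f_floor / N_floor = 273.9 / 915 = 0.2993.

μ_min ≈ 0.299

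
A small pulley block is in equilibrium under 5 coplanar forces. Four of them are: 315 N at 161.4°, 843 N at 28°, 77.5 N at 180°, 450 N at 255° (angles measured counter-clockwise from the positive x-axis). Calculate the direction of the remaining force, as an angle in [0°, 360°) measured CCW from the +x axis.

Sum the known components: ΣF_x = 251.8 N, ΣF_y = 61.57 N.
For equilibrium the remaining force must supply (−ΣF_x, −ΣF_y) = (-251.8, -61.57) N.
Magnitude = √((-251.8)² + (-61.57)²) = 259.2 N; direction = atan2(-61.57, -251.8) = 193.7°.

θ ≈ 194°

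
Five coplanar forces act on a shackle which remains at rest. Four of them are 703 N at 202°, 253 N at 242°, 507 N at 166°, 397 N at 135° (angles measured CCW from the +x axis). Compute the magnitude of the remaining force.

F ≈ 1550 N

Sum the known components: ΣF_x = -1543 N, ΣF_y = -83.36 N.
For equilibrium the remaining force must supply (−ΣF_x, −ΣF_y) = (1543, 83.36) N.
Magnitude = √((1543)² + (83.36)²) = 1545 N; direction = atan2(83.36, 1543) = 3.1°.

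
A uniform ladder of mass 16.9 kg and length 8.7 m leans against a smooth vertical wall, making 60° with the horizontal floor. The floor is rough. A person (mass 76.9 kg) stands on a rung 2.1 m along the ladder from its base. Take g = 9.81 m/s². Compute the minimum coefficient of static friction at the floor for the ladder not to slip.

ΣF_y = 0: N_floor = 16.9×9.81 + 76.9×9.81 = 920.18 N.
Torques about the foot: N_wall · 8.7 sin 60° = 16.9×9.81×4.35 cos 60° + 76.9×9.81×2.1 cos 60° → N_wall = 152.99 N.
ΣF_x = 0: f_floor = N_wall = 152.99 N.
μ_min = f_floor / N_floor = 152.99 / 920.18 = 0.1663.

μ_min ≈ 0.166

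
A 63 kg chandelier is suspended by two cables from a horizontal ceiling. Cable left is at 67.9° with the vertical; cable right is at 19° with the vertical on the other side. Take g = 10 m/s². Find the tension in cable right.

Angles from the horizontal: cable left is 90° − 67.9° = 22.1°, cable right is 90° − 19° = 71°.
Weight W = 63 × 10 = 630 N acts straight down.
Horizontal: T_left cos 22.1° = T_right cos 71°  →  T_left = 0.3514 T_right.
Vertical: T_left sin 22.1° + T_right sin 71° = 630.
Substituting the horizontal relation into the vertical equation gives 1.078 T_right = 630, so T_right = 584.6 N.

T_right ≈ 585 N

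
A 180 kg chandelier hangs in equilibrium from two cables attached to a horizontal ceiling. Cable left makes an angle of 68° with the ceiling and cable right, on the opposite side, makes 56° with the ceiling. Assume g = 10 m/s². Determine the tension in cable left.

Weight W = 180 × 10 = 1800 N acts straight down.
Horizontal: T_left cos 68° = T_right cos 56°  →  T_right = 0.6699 T_left.
Vertical: T_left sin 68° + T_right sin 56° = 1800.
Substituting the horizontal relation into the vertical equation gives 1.483 T_left = 1800, so T_left = 1214 N.

T_left ≈ 1210 N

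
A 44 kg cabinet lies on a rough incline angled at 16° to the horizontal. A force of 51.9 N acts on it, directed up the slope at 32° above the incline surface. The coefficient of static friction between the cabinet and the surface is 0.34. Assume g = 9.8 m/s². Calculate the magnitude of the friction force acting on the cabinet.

f ≈ 74.8 N

Axes along / perpendicular to the incline. W sin 16° = 118.9 N down-slope; W cos 16° = 414.5 N into the surface.
Perpendicular: N = W cos 16° − P sin 32° = 414.5 − 27.5 = 387 N.
Along incline: P cos 32° + f = W sin 16° (friction acts up-slope) → f = 118.9 − 44.01 = 74.84 N.
|f| = 74.84 N ≤ μN = 131.6 N, so the cabinet is indeed static.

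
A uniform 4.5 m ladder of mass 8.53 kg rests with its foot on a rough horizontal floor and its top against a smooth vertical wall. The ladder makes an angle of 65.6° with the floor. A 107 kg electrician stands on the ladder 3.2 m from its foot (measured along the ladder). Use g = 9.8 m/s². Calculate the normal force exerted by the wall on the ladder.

Torques about the foot: N_wall · 4.5 sin 65.6° = 8.53×9.8×2.25 cos 65.6° + 107×9.8×3.2 cos 65.6° → N_wall = 357.21 N.

N_wall ≈ 357 N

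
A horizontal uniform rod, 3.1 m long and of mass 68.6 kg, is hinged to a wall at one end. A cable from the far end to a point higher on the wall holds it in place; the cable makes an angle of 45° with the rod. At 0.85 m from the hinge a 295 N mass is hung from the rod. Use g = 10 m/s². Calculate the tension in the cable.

T ≈ 599 N

Take torques about the hinge: T sin 45° · 3.1 = 68.6×10×1.55 + 295×0.85 = 1314 N·m.
So T = 1314 / (0.7071 × 3.1) = 599.47 N.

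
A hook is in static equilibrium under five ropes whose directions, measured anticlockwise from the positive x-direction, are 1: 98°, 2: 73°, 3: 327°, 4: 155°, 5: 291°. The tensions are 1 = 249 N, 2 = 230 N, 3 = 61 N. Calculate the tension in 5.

T_5 ≈ 616 N

Resolve: ΣF_x = 249 cos 98° + 230 cos 73° + 61 cos 327° + T_4 cos 155° + T_5 cos 291° = 0.
        ΣF_y = 249 sin 98° + 230 sin 73° + 61 sin 327° + T_4 sin 155° + T_5 sin 291° = 0.
The known terms sum to (83.75, 433.3) N, so -0.9063 T_4 + 0.3584 T_5 = -83.75 and 0.4226 T_4 − 0.9336 T_5 = -433.3.
Solving simultaneously: T_4 = 336.1 N, T_5 = 616.3 N.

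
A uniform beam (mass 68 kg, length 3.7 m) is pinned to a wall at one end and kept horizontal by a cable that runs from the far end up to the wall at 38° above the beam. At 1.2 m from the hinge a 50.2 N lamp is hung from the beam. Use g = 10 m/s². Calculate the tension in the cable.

Take torques about the hinge: T sin 38° · 3.7 = 68×10×1.85 + 50.2×1.2 = 1318.2 N·m.
So T = 1318.2 / (0.6157 × 3.7) = 578.7 N.

T ≈ 579 N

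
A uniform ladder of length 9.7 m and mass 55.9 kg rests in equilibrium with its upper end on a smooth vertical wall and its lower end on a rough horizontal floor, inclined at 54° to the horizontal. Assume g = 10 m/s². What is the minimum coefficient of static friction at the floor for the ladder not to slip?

μ_min ≈ 0.363

ΣF_y = 0: N_floor = 55.9×10 = 559 N.
Torques about the foot: N_wall · 9.7 sin 54° = 55.9×10×4.85 cos 54° → N_wall = 203.07 N.
ΣF_x = 0: f_floor = N_wall = 203.07 N.
μ_min = f_floor / N_floor = 203.07 / 559 = 0.3633.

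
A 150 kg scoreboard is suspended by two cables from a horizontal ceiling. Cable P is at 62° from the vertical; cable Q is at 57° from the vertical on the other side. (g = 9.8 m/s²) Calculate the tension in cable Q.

T_Q ≈ 1480 N

Angles from the horizontal: cable P is 90° − 62° = 28°, cable Q is 90° − 57° = 33°.
Weight W = 150 × 9.8 = 1470 N acts straight down.
Horizontal: T_P cos 28° = T_Q cos 33°  →  T_P = 0.9499 T_Q.
Vertical: T_P sin 28° + T_Q sin 33° = 1470.
Substituting the horizontal relation into the vertical equation gives 0.9906 T_Q = 1470, so T_Q = 1484 N.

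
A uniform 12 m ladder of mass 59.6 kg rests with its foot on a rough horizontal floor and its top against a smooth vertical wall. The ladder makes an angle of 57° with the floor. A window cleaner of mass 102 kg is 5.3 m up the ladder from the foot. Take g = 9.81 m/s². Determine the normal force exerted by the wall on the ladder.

Torques about the foot: N_wall · 12 sin 57° = 59.6×9.81×6 cos 57° + 102×9.81×5.3 cos 57° → N_wall = 476.85 N.

N_wall ≈ 477 N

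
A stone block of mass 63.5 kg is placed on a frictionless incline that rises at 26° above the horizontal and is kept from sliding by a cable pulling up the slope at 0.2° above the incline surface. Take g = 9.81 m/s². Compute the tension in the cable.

Take axes along and perpendicular to the incline. Weight components: W sin 26° = 273.1 N down-slope, W cos 26° = 559.9 N into the surface.
Along incline: T cos 0.2° = W sin 26° → T = 273.1 N.
Perpendicular: N = W cos 26° − T sin 0.2° = 558.9 N.

T ≈ 273 N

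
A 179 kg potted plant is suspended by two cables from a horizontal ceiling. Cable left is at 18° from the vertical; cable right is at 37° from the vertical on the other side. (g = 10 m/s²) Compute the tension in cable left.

Angles from the horizontal: cable left is 90° − 18° = 72°, cable right is 90° − 37° = 53°.
Weight W = 179 × 10 = 1790 N acts straight down.
Horizontal: T_left cos 72° = T_right cos 53°  →  T_right = 0.5135 T_left.
Vertical: T_left sin 72° + T_right sin 53° = 1790.
Substituting the horizontal relation into the vertical equation gives 1.361 T_left = 1790, so T_left = 1315 N.

T_left ≈ 1320 N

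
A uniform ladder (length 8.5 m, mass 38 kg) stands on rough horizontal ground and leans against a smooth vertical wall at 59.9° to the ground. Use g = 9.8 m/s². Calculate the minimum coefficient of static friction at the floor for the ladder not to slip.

μ_min ≈ 0.290

ΣF_y = 0: N_floor = 38×9.8 = 372.4 N.
Torques about the foot: N_wall · 8.5 sin 59.9° = 38×9.8×4.25 cos 59.9° → N_wall = 107.94 N.
ΣF_x = 0: f_floor = N_wall = 107.94 N.
μ_min = f_floor / N_floor = 107.94 / 372.4 = 0.2898.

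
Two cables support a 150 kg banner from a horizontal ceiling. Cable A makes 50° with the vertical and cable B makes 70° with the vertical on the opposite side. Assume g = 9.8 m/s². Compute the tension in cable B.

T_B ≈ 1300 N

Angles from the horizontal: cable A is 90° − 50° = 40°, cable B is 90° − 70° = 20°.
Weight W = 150 × 9.8 = 1470 N acts straight down.
Horizontal: T_A cos 40° = T_B cos 20°  →  T_A = 1.227 T_B.
Vertical: T_A sin 40° + T_B sin 20° = 1470.
Substituting the horizontal relation into the vertical equation gives 1.131 T_B = 1470, so T_B = 1300 N.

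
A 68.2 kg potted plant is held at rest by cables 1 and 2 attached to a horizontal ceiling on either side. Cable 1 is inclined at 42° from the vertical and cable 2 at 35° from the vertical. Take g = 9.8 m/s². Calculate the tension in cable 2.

Angles from the horizontal: cable 1 is 90° − 42° = 48°, cable 2 is 90° − 35° = 55°.
Weight W = 68.2 × 9.8 = 668.4 N acts straight down.
Horizontal: T_1 cos 48° = T_2 cos 55°  →  T_1 = 0.8572 T_2.
Vertical: T_1 sin 48° + T_2 sin 55° = 668.4.
Substituting the horizontal relation into the vertical equation gives 1.456 T_2 = 668.4, so T_2 = 459 N.

T_2 ≈ 459 N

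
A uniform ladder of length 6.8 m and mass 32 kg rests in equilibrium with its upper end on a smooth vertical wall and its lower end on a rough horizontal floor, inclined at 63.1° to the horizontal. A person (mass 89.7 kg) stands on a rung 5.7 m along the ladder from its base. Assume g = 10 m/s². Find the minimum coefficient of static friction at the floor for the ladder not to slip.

μ_min ≈ 0.380

ΣF_y = 0: N_floor = 32×10 + 89.7×10 = 1217 N.
Torques about the foot: N_wall · 6.8 sin 63.1° = 32×10×3.4 cos 63.1° + 89.7×10×5.7 cos 63.1° → N_wall = 462.63 N.
ΣF_x = 0: f_floor = N_wall = 462.63 N.
μ_min = f_floor / N_floor = 462.63 / 1217 = 0.3801.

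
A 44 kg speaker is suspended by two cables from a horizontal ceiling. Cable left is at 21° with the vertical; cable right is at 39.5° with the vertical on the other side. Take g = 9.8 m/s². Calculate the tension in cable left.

Angles from the horizontal: cable left is 90° − 21° = 69°, cable right is 90° − 39.5° = 50.5°.
Weight W = 44 × 9.8 = 431.2 N acts straight down.
Horizontal: T_left cos 69° = T_right cos 50.5°  →  T_right = 0.5634 T_left.
Vertical: T_left sin 69° + T_right sin 50.5° = 431.2.
Substituting the horizontal relation into the vertical equation gives 1.368 T_left = 431.2, so T_left = 315.1 N.

T_left ≈ 315 N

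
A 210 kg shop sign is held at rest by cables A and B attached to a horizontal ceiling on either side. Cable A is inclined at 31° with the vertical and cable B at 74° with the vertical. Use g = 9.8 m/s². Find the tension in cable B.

T_B ≈ 1100 N

Angles from the horizontal: cable A is 90° − 31° = 59°, cable B is 90° − 74° = 16°.
Weight W = 210 × 9.8 = 2058 N acts straight down.
Horizontal: T_A cos 59° = T_B cos 16°  →  T_A = 1.866 T_B.
Vertical: T_A sin 59° + T_B sin 16° = 2058.
Substituting the horizontal relation into the vertical equation gives 1.875 T_B = 2058, so T_B = 1097 N.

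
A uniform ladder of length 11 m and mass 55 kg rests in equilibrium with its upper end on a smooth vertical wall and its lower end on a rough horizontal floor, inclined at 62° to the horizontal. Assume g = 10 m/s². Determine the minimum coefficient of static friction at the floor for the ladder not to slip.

ΣF_y = 0: N_floor = 55×10 = 550 N.
Torques about the foot: N_wall · 11 sin 62° = 55×10×5.5 cos 62° → N_wall = 146.22 N.
ΣF_x = 0: f_floor = N_wall = 146.22 N.
μ_min = f_floor / N_floor = 146.22 / 550 = 0.2659.

μ_min ≈ 0.266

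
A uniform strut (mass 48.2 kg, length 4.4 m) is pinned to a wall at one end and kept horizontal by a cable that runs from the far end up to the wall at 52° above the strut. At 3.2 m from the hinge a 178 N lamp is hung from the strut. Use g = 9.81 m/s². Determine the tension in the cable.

T ≈ 464 N

Take torques about the hinge: T sin 52° · 4.4 = 48.2×9.81×2.2 + 178×3.2 = 1609.9 N·m.
So T = 1609.9 / (0.7880 × 4.4) = 464.3 N.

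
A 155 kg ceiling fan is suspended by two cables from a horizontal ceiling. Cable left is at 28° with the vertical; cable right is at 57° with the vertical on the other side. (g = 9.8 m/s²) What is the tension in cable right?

Angles from the horizontal: cable left is 90° − 28° = 62°, cable right is 90° − 57° = 33°.
Weight W = 155 × 9.8 = 1519 N acts straight down.
Horizontal: T_left cos 62° = T_right cos 33°  →  T_left = 1.786 T_right.
Vertical: T_left sin 62° + T_right sin 33° = 1519.
Substituting the horizontal relation into the vertical equation gives 2.122 T_right = 1519, so T_right = 715.9 N.

T_right ≈ 716 N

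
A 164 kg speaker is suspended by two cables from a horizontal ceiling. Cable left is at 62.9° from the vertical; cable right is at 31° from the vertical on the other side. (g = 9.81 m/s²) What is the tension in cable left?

T_left ≈ 831 N

Angles from the horizontal: cable left is 90° − 62.9° = 27.1°, cable right is 90° − 31° = 59°.
Weight W = 164 × 9.81 = 1609 N acts straight down.
Horizontal: T_left cos 27.1° = T_right cos 59°  →  T_right = 1.728 T_left.
Vertical: T_left sin 27.1° + T_right sin 59° = 1609.
Substituting the horizontal relation into the vertical equation gives 1.937 T_left = 1609, so T_left = 830.5 N.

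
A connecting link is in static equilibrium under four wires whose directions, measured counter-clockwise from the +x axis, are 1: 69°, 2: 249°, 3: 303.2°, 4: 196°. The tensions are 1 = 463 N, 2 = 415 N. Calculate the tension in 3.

Resolve: ΣF_x = 463 cos 69° + 415 cos 249° + T_3 cos 303.2° + T_4 cos 196° = 0.
        ΣF_y = 463 sin 69° + 415 sin 249° + T_3 sin 303.2° + T_4 sin 196° = 0.
The known terms sum to (17.2, 44.81) N, so 0.5476 T_3 − 0.9613 T_4 = -17.2 and -0.8368 T_3 − 0.2756 T_4 = -44.81.
Solving simultaneously: T_3 = 40.13 N, T_4 = 40.75 N.

T_3 ≈ 40.1 N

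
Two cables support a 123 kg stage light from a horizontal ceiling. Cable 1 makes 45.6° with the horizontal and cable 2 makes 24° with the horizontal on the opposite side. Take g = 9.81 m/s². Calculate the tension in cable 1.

T_1 ≈ 1180 N

Weight W = 123 × 9.81 = 1207 N acts straight down.
Horizontal: T_1 cos 45.6° = T_2 cos 24°  →  T_2 = 0.7659 T_1.
Vertical: T_1 sin 45.6° + T_2 sin 24° = 1207.
Substituting the horizontal relation into the vertical equation gives 1.026 T_1 = 1207, so T_1 = 1176 N.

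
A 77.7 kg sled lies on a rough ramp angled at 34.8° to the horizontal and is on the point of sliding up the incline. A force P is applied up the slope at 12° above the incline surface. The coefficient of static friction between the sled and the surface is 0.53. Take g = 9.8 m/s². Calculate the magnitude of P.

P ≈ 704 N

On the verge of sliding up the incline, friction equals μN and acts down the slope.
Perpendicular: N + P sin 12° = W cos 34.8° = 625.3 N.
Along incline: P cos 12° = W sin 34.8° + μN  with W sin 34.8° = 434.6 N.
Solving the pair for P and N: P = 703.8 N, N = 478.9 N (and f = μN = 253.8 N).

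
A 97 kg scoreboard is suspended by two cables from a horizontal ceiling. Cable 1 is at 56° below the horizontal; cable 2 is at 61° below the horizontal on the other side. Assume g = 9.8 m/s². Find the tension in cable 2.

T_2 ≈ 597 N

Weight W = 97 × 9.8 = 950.6 N acts straight down.
Horizontal: T_1 cos 56° = T_2 cos 61°  →  T_1 = 0.867 T_2.
Vertical: T_1 sin 56° + T_2 sin 61° = 950.6.
Substituting the horizontal relation into the vertical equation gives 1.593 T_2 = 950.6, so T_2 = 596.6 N.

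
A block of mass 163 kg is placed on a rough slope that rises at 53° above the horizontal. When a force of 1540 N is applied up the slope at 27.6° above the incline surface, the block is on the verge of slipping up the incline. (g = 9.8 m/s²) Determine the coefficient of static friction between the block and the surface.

On the verge of sliding up the incline, friction is at its maximum μN and acts down the slope.
Perpendicular to incline: N = W cos 53° − P sin 27.6° = 961.3 − 713.5 = 247.9 N.
Along incline: P cos 27.6° − μN = W sin 53° → μ = −(W sin 53° − P cos 27.6°) / N = 0.3591.

μ ≈ 0.359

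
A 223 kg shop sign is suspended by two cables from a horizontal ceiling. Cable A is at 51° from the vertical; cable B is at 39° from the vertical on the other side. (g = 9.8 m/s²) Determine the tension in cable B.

T_B ≈ 1700 N

Angles from the horizontal: cable A is 90° − 51° = 39°, cable B is 90° − 39° = 51°.
Weight W = 223 × 9.8 = 2185 N acts straight down.
Horizontal: T_A cos 39° = T_B cos 51°  →  T_A = 0.8098 T_B.
Vertical: T_A sin 39° + T_B sin 51° = 2185.
Substituting the horizontal relation into the vertical equation gives 1.287 T_B = 2185, so T_B = 1698 N.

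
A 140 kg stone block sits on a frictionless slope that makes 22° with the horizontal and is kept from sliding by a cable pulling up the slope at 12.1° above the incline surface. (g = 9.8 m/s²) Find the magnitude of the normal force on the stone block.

N ≈ 1160 N

Take axes along and perpendicular to the incline. Weight components: W sin 22° = 514 N down-slope, W cos 22° = 1272 N into the surface.
Along incline: T cos 12.1° = W sin 22° → T = 525.6 N.
Perpendicular: N = W cos 22° − T sin 12.1° = 1162 N.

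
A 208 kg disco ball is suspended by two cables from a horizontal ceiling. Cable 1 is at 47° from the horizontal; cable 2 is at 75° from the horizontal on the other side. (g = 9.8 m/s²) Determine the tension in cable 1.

T_1 ≈ 622 N

Weight W = 208 × 9.8 = 2038 N acts straight down.
Horizontal: T_1 cos 47° = T_2 cos 75°  →  T_2 = 2.635 T_1.
Vertical: T_1 sin 47° + T_2 sin 75° = 2038.
Substituting the horizontal relation into the vertical equation gives 3.277 T_1 = 2038, so T_1 = 622.1 N.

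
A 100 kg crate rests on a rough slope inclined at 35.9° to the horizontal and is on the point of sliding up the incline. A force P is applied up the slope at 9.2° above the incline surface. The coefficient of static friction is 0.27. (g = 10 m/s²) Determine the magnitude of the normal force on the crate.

On the verge of sliding up the incline, friction equals μN and acts down the slope.
Perpendicular: N + P sin 9.2° = W cos 35.9° = 810 N.
Along incline: P cos 9.2° = W sin 35.9° + μN  with W sin 35.9° = 586.4 N.
Solving the pair for P and N: P = 781.4 N, N = 685.1 N (and f = μN = 185 N).

N ≈ 685 N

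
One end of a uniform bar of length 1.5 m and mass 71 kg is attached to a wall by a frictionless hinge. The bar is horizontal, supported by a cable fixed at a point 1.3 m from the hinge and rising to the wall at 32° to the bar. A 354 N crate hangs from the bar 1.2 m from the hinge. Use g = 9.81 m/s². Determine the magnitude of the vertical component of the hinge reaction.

|H_y| ≈ 322 N

Take torques about the hinge: T sin 32° · 1.3 = 71×9.81×0.75 + 354×1.2 = 947.18 N·m.
So T = 947.18 / (0.5299 × 1.3) = 1374.9 N.
ΣF_y = 0: H_y = (71×9.81 + 354) − T sin 32° = 1050.5 − 728.6 = 321.91 N.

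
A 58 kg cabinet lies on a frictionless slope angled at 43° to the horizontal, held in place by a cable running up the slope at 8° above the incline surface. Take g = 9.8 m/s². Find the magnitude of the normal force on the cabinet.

Take axes along and perpendicular to the incline. Weight components: W sin 43° = 387.6 N down-slope, W cos 43° = 415.7 N into the surface.
Along incline: T cos 8° = W sin 43° → T = 391.5 N.
Perpendicular: N = W cos 43° − T sin 8° = 361.2 N.

N ≈ 361 N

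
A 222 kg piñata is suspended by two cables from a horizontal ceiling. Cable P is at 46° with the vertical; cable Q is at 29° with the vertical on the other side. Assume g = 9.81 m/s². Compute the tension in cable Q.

Angles from the horizontal: cable P is 90° − 46° = 44°, cable Q is 90° − 29° = 61°.
Weight W = 222 × 9.81 = 2178 N acts straight down.
Horizontal: T_P cos 44° = T_Q cos 61°  →  T_P = 0.674 T_Q.
Vertical: T_P sin 44° + T_Q sin 61° = 2178.
Substituting the horizontal relation into the vertical equation gives 1.343 T_Q = 2178, so T_Q = 1622 N.

T_Q ≈ 1620 N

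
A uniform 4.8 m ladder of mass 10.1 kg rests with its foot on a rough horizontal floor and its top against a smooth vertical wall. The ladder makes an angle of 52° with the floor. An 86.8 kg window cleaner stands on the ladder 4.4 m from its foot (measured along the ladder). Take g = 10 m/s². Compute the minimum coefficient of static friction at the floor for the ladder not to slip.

ΣF_y = 0: N_floor = 10.1×10 + 86.8×10 = 969 N.
Torques about the foot: N_wall · 4.8 sin 52° = 10.1×10×2.4 cos 52° + 86.8×10×4.4 cos 52° → N_wall = 661.1 N.
ΣF_x = 0: f_floor = N_wall = 661.1 N.
μ_min = f_floor / N_floor = 661.1 / 969 = 0.6822.

μ_min ≈ 0.682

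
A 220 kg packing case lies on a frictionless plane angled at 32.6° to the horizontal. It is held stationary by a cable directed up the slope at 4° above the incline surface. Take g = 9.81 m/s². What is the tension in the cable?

Take axes along and perpendicular to the incline. Weight components: W sin 32.6° = 1163 N down-slope, W cos 32.6° = 1818 N into the surface.
Along incline: T cos 4° = W sin 32.6° → T = 1166 N.
Perpendicular: N = W cos 32.6° − T sin 4° = 1737 N.

T ≈ 1170 N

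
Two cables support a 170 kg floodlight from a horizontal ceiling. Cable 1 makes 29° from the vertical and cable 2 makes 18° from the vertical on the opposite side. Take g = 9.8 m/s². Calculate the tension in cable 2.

Angles from the horizontal: cable 1 is 90° − 29° = 61°, cable 2 is 90° − 18° = 72°.
Weight W = 170 × 9.8 = 1666 N acts straight down.
Horizontal: T_1 cos 61° = T_2 cos 72°  →  T_1 = 0.6374 T_2.
Vertical: T_1 sin 61° + T_2 sin 72° = 1666.
Substituting the horizontal relation into the vertical equation gives 1.509 T_2 = 1666, so T_2 = 1104 N.

T_2 ≈ 1100 N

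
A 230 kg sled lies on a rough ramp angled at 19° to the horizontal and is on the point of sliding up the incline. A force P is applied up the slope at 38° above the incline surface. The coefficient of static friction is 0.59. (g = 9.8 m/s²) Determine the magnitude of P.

P ≈ 1730 N

On the verge of sliding up the incline, friction equals μN and acts down the slope.
Perpendicular: N + P sin 38° = W cos 19° = 2131 N.
Along incline: P cos 38° = W sin 19° + μN  with W sin 19° = 733.8 N.
Solving the pair for P and N: P = 1730 N, N = 1066 N (and f = μN = 629.1 N).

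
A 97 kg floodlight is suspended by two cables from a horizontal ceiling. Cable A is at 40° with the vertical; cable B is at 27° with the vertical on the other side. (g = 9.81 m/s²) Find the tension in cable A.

Angles from the horizontal: cable A is 90° − 40° = 50°, cable B is 90° − 27° = 63°.
Weight W = 97 × 9.81 = 951.6 N acts straight down.
Horizontal: T_A cos 50° = T_B cos 63°  →  T_B = 1.416 T_A.
Vertical: T_A sin 50° + T_B sin 63° = 951.6.
Substituting the horizontal relation into the vertical equation gives 2.028 T_A = 951.6, so T_A = 469.3 N.

T_A ≈ 469 N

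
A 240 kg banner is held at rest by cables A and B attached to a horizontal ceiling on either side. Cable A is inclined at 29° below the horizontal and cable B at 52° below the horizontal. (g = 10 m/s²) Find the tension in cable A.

T_A ≈ 1500 N

Weight W = 240 × 10 = 2400 N acts straight down.
Horizontal: T_A cos 29° = T_B cos 52°  →  T_B = 1.421 T_A.
Vertical: T_A sin 29° + T_B sin 52° = 2400.
Substituting the horizontal relation into the vertical equation gives 1.604 T_A = 2400, so T_A = 1496 N.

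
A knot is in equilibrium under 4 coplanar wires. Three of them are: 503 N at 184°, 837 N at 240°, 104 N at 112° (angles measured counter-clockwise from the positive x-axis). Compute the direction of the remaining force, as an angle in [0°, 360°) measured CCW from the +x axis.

Sum the known components: ΣF_x = -959.2 N, ΣF_y = -663.5 N.
For equilibrium the remaining force must supply (−ΣF_x, −ΣF_y) = (959.2, 663.5) N.
Magnitude = √((959.2)² + (663.5)²) = 1166 N; direction = atan2(663.5, 959.2) = 34.7°.

θ ≈ 34.7°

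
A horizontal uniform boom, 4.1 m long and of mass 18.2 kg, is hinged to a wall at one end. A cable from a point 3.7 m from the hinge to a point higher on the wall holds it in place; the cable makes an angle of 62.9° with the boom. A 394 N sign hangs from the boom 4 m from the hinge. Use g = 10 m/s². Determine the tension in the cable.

Take torques about the hinge: T sin 62.9° · 3.7 = 18.2×10×2.05 + 394×4 = 1949.1 N·m.
So T = 1949.1 / (0.8902 × 3.7) = 591.75 N.

T ≈ 592 N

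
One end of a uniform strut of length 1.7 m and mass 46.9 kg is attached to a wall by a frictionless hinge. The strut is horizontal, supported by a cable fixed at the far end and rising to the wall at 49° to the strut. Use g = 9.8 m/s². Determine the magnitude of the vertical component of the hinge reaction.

Take torques about the hinge: T sin 49° · 1.7 = 46.9×9.8×0.85 = 390.68 N·m.
So T = 390.68 / (0.7547 × 1.7) = 304.5 N.
ΣF_y = 0: H_y = (46.9×9.8) − T sin 49° = 459.62 − 229.81 = 229.81 N.

|H_y| ≈ 230 N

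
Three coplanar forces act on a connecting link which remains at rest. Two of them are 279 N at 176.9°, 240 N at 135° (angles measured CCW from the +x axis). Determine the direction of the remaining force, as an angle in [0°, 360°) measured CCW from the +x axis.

Sum the known components: ΣF_x = -448.3 N, ΣF_y = 184.8 N.
For equilibrium the remaining force must supply (−ΣF_x, −ΣF_y) = (448.3, -184.8) N.
Magnitude = √((448.3)² + (-184.8)²) = 484.9 N; direction = atan2(-184.8, 448.3) = 337.6°.

θ ≈ 338°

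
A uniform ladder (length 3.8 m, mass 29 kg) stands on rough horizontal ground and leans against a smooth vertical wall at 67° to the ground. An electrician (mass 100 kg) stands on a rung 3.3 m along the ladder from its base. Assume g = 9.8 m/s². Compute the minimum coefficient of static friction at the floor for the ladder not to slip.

ΣF_y = 0: N_floor = 29×9.8 + 100×9.8 = 1264.2 N.
Torques about the foot: N_wall · 3.8 sin 67° = 29×9.8×1.9 cos 67° + 100×9.8×3.3 cos 67° → N_wall = 421.57 N.
ΣF_x = 0: f_floor = N_wall = 421.57 N.
μ_min = f_floor / N_floor = 421.57 / 1264.2 = 0.3335.

μ_min ≈ 0.333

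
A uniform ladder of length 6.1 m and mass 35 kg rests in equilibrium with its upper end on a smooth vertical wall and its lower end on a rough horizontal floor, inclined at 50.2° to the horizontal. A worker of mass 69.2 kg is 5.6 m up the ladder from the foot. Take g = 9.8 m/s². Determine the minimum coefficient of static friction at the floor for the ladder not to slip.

μ_min ≈ 0.648

ΣF_y = 0: N_floor = 35×9.8 + 69.2×9.8 = 1021.2 N.
Torques about the foot: N_wall · 6.1 sin 50.2° = 35×9.8×3.05 cos 50.2° + 69.2×9.8×5.6 cos 50.2° → N_wall = 661.6 N.
ΣF_x = 0: f_floor = N_wall = 661.6 N.
μ_min = f_floor / N_floor = 661.6 / 1021.2 = 0.6479.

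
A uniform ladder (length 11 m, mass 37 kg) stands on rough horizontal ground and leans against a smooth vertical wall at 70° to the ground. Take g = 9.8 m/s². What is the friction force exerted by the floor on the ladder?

f ≈ 66 N

Torques about the foot: N_wall · 11 sin 70° = 37×9.8×5.5 cos 70° → N_wall = 65.988 N.
ΣF_x = 0: f_floor = N_wall = 65.988 N.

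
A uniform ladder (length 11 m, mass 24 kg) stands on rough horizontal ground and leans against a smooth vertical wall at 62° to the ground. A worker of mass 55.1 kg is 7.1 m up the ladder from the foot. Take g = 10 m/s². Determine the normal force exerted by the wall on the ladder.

Torques about the foot: N_wall · 11 sin 62° = 24×10×5.5 cos 62° + 55.1×10×7.1 cos 62° → N_wall = 252.91 N.

N_wall ≈ 253 N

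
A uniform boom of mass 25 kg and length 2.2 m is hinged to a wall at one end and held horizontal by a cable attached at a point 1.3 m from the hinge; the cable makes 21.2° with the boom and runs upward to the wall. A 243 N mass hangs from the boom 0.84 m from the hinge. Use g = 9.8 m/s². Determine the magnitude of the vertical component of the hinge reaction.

|H_y| ≈ 124 N

Take torques about the hinge: T sin 21.2° · 1.3 = 25×9.8×1.1 + 243×0.84 = 473.62 N·m.
So T = 473.62 / (0.3616 × 1.3) = 1007.5 N.
ΣF_y = 0: H_y = (25×9.8 + 243) − T sin 21.2° = 488 − 364.32 = 123.68 N.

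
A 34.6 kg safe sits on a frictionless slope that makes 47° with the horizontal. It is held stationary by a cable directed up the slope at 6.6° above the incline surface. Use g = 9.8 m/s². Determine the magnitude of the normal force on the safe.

Take axes along and perpendicular to the incline. Weight components: W sin 47° = 248 N down-slope, W cos 47° = 231.3 N into the surface.
Along incline: T cos 6.6° = W sin 47° → T = 249.6 N.
Perpendicular: N = W cos 47° − T sin 6.6° = 202.6 N.

N ≈ 203 N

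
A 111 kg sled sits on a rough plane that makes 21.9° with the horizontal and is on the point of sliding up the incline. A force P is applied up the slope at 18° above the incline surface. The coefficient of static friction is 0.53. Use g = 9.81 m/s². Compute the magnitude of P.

On the verge of sliding up the incline, friction equals μN and acts down the slope.
Perpendicular: N + P sin 18° = W cos 21.9° = 1010 N.
Along incline: P cos 18° = W sin 21.9° + μN  with W sin 21.9° = 406.2 N.
Solving the pair for P and N: P = 844.6 N, N = 749.3 N (and f = μN = 397.1 N).

P ≈ 845 N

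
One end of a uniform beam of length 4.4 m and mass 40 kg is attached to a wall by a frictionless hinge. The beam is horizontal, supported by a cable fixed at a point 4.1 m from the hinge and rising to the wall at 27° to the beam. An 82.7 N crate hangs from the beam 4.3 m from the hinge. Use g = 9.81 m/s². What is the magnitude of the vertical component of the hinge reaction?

|H_y| ≈ 178 N

Take torques about the hinge: T sin 27° · 4.1 = 40×9.81×2.2 + 82.7×4.3 = 1218.9 N·m.
So T = 1218.9 / (0.4540 × 4.1) = 654.84 N.
ΣF_y = 0: H_y = (40×9.81 + 82.7) − T sin 27° = 475.1 − 297.29 = 177.81 N.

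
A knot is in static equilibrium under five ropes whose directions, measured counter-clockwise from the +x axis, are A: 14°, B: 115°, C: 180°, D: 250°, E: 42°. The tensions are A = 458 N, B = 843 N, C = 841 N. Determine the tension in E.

T_E ≈ 2140 N

Resolve: ΣF_x = 458 cos 14° + 843 cos 115° + 841 cos 180° + T_D cos 250° + T_E cos 42° = 0.
        ΣF_y = 458 sin 14° + 843 sin 115° + 841 sin 180° + T_D sin 250° + T_E sin 42° = 0.
The known terms sum to (-752.9, 874.8) N, so -0.3420 T_D + 0.7431 T_E = 752.9 and -0.9397 T_D + 0.6691 T_E = -874.8.
Solving simultaneously: T_D = 2458 N, T_E = 2144 N.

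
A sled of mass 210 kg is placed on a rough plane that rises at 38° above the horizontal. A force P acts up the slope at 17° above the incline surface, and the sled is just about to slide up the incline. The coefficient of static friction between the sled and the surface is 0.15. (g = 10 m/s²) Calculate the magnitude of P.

On the verge of sliding up the incline, friction equals μN and acts down the slope.
Perpendicular: N + P sin 17° = W cos 38° = 1655 N.
Along incline: P cos 17° = W sin 38° + μN  with W sin 38° = 1293 N.
Solving the pair for P and N: P = 1541 N, N = 1204 N (and f = μN = 180.6 N).

P ≈ 1540 N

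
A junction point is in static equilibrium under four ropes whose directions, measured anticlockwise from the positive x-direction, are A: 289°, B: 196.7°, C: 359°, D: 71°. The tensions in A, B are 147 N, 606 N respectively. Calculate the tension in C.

T_C ≈ 422 N

Resolve: ΣF_x = 147 cos 289° + 606 cos 196.7° + T_C cos 359° + T_D cos 71° = 0.
        ΣF_y = 147 sin 289° + 606 sin 196.7° + T_C sin 359° + T_D sin 71° = 0.
The known terms sum to (-532.6, -313.1) N, so 0.9998 T_C + 0.3256 T_D = 532.6 and -0.0175 T_C + 0.9455 T_D = 313.1.
Solving simultaneously: T_C = 422.3 N, T_D = 339 N.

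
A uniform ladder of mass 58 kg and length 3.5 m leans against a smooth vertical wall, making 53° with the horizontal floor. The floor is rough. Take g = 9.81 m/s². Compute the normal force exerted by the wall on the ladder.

N_wall ≈ 214 N

Torques about the foot: N_wall · 3.5 sin 53° = 58×9.81×1.75 cos 53° → N_wall = 214.38 N.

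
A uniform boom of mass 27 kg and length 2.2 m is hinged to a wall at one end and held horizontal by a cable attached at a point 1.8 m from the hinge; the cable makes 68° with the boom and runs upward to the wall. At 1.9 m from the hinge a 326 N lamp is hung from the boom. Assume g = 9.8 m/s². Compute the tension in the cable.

Take torques about the hinge: T sin 68° · 1.8 = 27×9.8×1.1 + 326×1.9 = 910.46 N·m.
So T = 910.46 / (0.9272 × 1.8) = 545.53 N.

T ≈ 546 N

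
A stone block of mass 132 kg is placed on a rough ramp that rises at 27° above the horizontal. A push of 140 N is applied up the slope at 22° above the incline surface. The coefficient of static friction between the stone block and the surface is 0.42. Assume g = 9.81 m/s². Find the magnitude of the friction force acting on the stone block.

f ≈ 458 N

Axes along / perpendicular to the incline. W sin 27° = 587.9 N down-slope; W cos 27° = 1154 N into the surface.
Perpendicular: N = W cos 27° − P sin 22° = 1154 − 52.44 = 1101 N.
Along incline: P cos 22° + f = W sin 27° (friction acts up-slope) → f = 587.9 − 129.8 = 458.1 N.
|f| = 458.1 N ≤ μN = 462.6 N, so the stone block is indeed static.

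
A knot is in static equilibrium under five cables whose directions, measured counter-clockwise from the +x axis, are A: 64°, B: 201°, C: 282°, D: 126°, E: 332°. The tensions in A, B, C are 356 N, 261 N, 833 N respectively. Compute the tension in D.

T_D ≈ 1090 N

Resolve: ΣF_x = 356 cos 64° + 261 cos 201° + 833 cos 282° + T_D cos 126° + T_E cos 332° = 0.
        ΣF_y = 356 sin 64° + 261 sin 201° + 833 sin 282° + T_D sin 126° + T_E sin 332° = 0.
The known terms sum to (85.59, -588.4) N, so -0.5878 T_D + 0.8829 T_E = -85.59 and 0.8090 T_D − 0.4695 T_E = 588.4.
Solving simultaneously: T_D = 1093 N, T_E = 630.9 N.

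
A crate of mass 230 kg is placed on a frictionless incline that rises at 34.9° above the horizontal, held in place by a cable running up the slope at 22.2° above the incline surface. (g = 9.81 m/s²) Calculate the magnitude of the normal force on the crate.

Take axes along and perpendicular to the incline. Weight components: W sin 34.9° = 1291 N down-slope, W cos 34.9° = 1851 N into the surface.
Along incline: T cos 22.2° = W sin 34.9° → T = 1394 N.
Perpendicular: N = W cos 34.9° − T sin 22.2° = 1324 N.

N ≈ 1320 N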